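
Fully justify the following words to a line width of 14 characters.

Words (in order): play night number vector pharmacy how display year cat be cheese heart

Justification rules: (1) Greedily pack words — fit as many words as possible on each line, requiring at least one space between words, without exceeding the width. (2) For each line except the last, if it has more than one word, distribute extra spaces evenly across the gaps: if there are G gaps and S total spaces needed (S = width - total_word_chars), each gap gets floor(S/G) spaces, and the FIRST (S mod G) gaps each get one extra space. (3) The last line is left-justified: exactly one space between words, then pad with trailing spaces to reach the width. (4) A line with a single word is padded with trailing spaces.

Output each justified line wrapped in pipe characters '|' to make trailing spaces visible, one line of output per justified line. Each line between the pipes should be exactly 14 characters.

Line 1: ['play', 'night'] (min_width=10, slack=4)
Line 2: ['number', 'vector'] (min_width=13, slack=1)
Line 3: ['pharmacy', 'how'] (min_width=12, slack=2)
Line 4: ['display', 'year'] (min_width=12, slack=2)
Line 5: ['cat', 'be', 'cheese'] (min_width=13, slack=1)
Line 6: ['heart'] (min_width=5, slack=9)

Answer: |play     night|
|number  vector|
|pharmacy   how|
|display   year|
|cat  be cheese|
|heart         |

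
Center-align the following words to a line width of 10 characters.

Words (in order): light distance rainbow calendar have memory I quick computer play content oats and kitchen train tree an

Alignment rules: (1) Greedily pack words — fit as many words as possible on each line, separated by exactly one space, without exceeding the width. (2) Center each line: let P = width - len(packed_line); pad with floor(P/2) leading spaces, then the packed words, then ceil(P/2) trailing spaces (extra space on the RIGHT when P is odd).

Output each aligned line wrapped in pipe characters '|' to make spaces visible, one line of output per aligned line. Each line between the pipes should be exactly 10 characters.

Line 1: ['light'] (min_width=5, slack=5)
Line 2: ['distance'] (min_width=8, slack=2)
Line 3: ['rainbow'] (min_width=7, slack=3)
Line 4: ['calendar'] (min_width=8, slack=2)
Line 5: ['have'] (min_width=4, slack=6)
Line 6: ['memory', 'I'] (min_width=8, slack=2)
Line 7: ['quick'] (min_width=5, slack=5)
Line 8: ['computer'] (min_width=8, slack=2)
Line 9: ['play'] (min_width=4, slack=6)
Line 10: ['content'] (min_width=7, slack=3)
Line 11: ['oats', 'and'] (min_width=8, slack=2)
Line 12: ['kitchen'] (min_width=7, slack=3)
Line 13: ['train', 'tree'] (min_width=10, slack=0)
Line 14: ['an'] (min_width=2, slack=8)

Answer: |  light   |
| distance |
| rainbow  |
| calendar |
|   have   |
| memory I |
|  quick   |
| computer |
|   play   |
| content  |
| oats and |
| kitchen  |
|train tree|
|    an    |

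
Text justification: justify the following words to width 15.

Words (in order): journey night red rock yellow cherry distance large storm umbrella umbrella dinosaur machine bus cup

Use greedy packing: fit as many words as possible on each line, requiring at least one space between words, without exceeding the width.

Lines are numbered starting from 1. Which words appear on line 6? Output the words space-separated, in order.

Answer: umbrella

Derivation:
Line 1: ['journey', 'night'] (min_width=13, slack=2)
Line 2: ['red', 'rock', 'yellow'] (min_width=15, slack=0)
Line 3: ['cherry', 'distance'] (min_width=15, slack=0)
Line 4: ['large', 'storm'] (min_width=11, slack=4)
Line 5: ['umbrella'] (min_width=8, slack=7)
Line 6: ['umbrella'] (min_width=8, slack=7)
Line 7: ['dinosaur'] (min_width=8, slack=7)
Line 8: ['machine', 'bus', 'cup'] (min_width=15, slack=0)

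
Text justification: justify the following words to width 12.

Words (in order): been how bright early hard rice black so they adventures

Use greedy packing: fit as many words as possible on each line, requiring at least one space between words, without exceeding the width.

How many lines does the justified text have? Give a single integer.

Answer: 6

Derivation:
Line 1: ['been', 'how'] (min_width=8, slack=4)
Line 2: ['bright', 'early'] (min_width=12, slack=0)
Line 3: ['hard', 'rice'] (min_width=9, slack=3)
Line 4: ['black', 'so'] (min_width=8, slack=4)
Line 5: ['they'] (min_width=4, slack=8)
Line 6: ['adventures'] (min_width=10, slack=2)
Total lines: 6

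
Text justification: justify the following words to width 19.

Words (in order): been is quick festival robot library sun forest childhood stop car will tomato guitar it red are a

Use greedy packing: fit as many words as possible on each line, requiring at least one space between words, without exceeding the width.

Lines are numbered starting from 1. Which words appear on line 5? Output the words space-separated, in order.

Answer: will tomato guitar

Derivation:
Line 1: ['been', 'is', 'quick'] (min_width=13, slack=6)
Line 2: ['festival', 'robot'] (min_width=14, slack=5)
Line 3: ['library', 'sun', 'forest'] (min_width=18, slack=1)
Line 4: ['childhood', 'stop', 'car'] (min_width=18, slack=1)
Line 5: ['will', 'tomato', 'guitar'] (min_width=18, slack=1)
Line 6: ['it', 'red', 'are', 'a'] (min_width=12, slack=7)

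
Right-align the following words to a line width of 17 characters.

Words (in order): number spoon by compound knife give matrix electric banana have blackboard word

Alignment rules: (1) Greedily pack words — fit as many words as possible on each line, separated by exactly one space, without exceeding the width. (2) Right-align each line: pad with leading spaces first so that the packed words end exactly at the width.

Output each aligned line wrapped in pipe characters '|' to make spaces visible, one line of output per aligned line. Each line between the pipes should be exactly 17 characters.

Line 1: ['number', 'spoon', 'by'] (min_width=15, slack=2)
Line 2: ['compound', 'knife'] (min_width=14, slack=3)
Line 3: ['give', 'matrix'] (min_width=11, slack=6)
Line 4: ['electric', 'banana'] (min_width=15, slack=2)
Line 5: ['have', 'blackboard'] (min_width=15, slack=2)
Line 6: ['word'] (min_width=4, slack=13)

Answer: |  number spoon by|
|   compound knife|
|      give matrix|
|  electric banana|
|  have blackboard|
|             word|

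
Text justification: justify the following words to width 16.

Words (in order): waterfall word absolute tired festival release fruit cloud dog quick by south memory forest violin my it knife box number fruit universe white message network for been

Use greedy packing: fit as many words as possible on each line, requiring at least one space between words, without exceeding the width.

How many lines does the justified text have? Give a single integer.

Answer: 11

Derivation:
Line 1: ['waterfall', 'word'] (min_width=14, slack=2)
Line 2: ['absolute', 'tired'] (min_width=14, slack=2)
Line 3: ['festival', 'release'] (min_width=16, slack=0)
Line 4: ['fruit', 'cloud', 'dog'] (min_width=15, slack=1)
Line 5: ['quick', 'by', 'south'] (min_width=14, slack=2)
Line 6: ['memory', 'forest'] (min_width=13, slack=3)
Line 7: ['violin', 'my', 'it'] (min_width=12, slack=4)
Line 8: ['knife', 'box', 'number'] (min_width=16, slack=0)
Line 9: ['fruit', 'universe'] (min_width=14, slack=2)
Line 10: ['white', 'message'] (min_width=13, slack=3)
Line 11: ['network', 'for', 'been'] (min_width=16, slack=0)
Total lines: 11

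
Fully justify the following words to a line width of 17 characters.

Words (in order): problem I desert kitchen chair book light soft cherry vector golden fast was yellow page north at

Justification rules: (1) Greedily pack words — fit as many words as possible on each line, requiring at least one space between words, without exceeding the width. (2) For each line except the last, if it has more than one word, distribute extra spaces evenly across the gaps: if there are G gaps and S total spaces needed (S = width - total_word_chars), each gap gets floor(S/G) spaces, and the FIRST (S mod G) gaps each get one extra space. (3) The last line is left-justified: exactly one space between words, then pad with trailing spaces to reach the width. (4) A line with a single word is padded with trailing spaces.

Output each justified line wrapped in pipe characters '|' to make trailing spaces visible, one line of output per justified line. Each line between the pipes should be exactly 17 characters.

Line 1: ['problem', 'I', 'desert'] (min_width=16, slack=1)
Line 2: ['kitchen', 'chair'] (min_width=13, slack=4)
Line 3: ['book', 'light', 'soft'] (min_width=15, slack=2)
Line 4: ['cherry', 'vector'] (min_width=13, slack=4)
Line 5: ['golden', 'fast', 'was'] (min_width=15, slack=2)
Line 6: ['yellow', 'page', 'north'] (min_width=17, slack=0)
Line 7: ['at'] (min_width=2, slack=15)

Answer: |problem  I desert|
|kitchen     chair|
|book  light  soft|
|cherry     vector|
|golden  fast  was|
|yellow page north|
|at               |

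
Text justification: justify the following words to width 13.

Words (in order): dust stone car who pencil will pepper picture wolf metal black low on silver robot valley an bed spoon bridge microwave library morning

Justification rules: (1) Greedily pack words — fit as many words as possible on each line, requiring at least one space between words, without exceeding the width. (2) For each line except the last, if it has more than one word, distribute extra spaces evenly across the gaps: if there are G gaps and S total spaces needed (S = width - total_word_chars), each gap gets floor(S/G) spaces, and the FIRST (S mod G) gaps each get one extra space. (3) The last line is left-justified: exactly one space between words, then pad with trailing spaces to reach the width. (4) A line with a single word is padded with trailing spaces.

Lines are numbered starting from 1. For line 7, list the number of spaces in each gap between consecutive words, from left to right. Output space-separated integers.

Answer: 1 1

Derivation:
Line 1: ['dust', 'stone'] (min_width=10, slack=3)
Line 2: ['car', 'who'] (min_width=7, slack=6)
Line 3: ['pencil', 'will'] (min_width=11, slack=2)
Line 4: ['pepper'] (min_width=6, slack=7)
Line 5: ['picture', 'wolf'] (min_width=12, slack=1)
Line 6: ['metal', 'black'] (min_width=11, slack=2)
Line 7: ['low', 'on', 'silver'] (min_width=13, slack=0)
Line 8: ['robot', 'valley'] (min_width=12, slack=1)
Line 9: ['an', 'bed', 'spoon'] (min_width=12, slack=1)
Line 10: ['bridge'] (min_width=6, slack=7)
Line 11: ['microwave'] (min_width=9, slack=4)
Line 12: ['library'] (min_width=7, slack=6)
Line 13: ['morning'] (min_width=7, slack=6)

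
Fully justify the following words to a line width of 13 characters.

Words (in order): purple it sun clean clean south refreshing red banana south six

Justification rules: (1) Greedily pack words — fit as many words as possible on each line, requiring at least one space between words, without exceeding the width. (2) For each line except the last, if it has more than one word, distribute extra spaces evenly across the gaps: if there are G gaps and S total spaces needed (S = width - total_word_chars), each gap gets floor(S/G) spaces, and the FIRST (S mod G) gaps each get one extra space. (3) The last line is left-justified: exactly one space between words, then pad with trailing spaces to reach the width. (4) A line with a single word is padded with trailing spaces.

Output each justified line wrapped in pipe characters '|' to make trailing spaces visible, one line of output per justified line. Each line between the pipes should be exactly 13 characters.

Line 1: ['purple', 'it', 'sun'] (min_width=13, slack=0)
Line 2: ['clean', 'clean'] (min_width=11, slack=2)
Line 3: ['south'] (min_width=5, slack=8)
Line 4: ['refreshing'] (min_width=10, slack=3)
Line 5: ['red', 'banana'] (min_width=10, slack=3)
Line 6: ['south', 'six'] (min_width=9, slack=4)

Answer: |purple it sun|
|clean   clean|
|south        |
|refreshing   |
|red    banana|
|south six    |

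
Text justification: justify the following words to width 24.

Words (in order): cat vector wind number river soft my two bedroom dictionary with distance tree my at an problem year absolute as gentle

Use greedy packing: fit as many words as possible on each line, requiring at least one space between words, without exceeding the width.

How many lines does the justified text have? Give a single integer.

Answer: 6

Derivation:
Line 1: ['cat', 'vector', 'wind', 'number'] (min_width=22, slack=2)
Line 2: ['river', 'soft', 'my', 'two'] (min_width=17, slack=7)
Line 3: ['bedroom', 'dictionary', 'with'] (min_width=23, slack=1)
Line 4: ['distance', 'tree', 'my', 'at', 'an'] (min_width=22, slack=2)
Line 5: ['problem', 'year', 'absolute', 'as'] (min_width=24, slack=0)
Line 6: ['gentle'] (min_width=6, slack=18)
Total lines: 6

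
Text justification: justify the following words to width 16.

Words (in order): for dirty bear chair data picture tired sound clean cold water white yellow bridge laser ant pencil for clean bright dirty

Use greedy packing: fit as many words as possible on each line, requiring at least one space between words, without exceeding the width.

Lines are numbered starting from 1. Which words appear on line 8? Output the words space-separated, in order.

Answer: for clean bright

Derivation:
Line 1: ['for', 'dirty', 'bear'] (min_width=14, slack=2)
Line 2: ['chair', 'data'] (min_width=10, slack=6)
Line 3: ['picture', 'tired'] (min_width=13, slack=3)
Line 4: ['sound', 'clean', 'cold'] (min_width=16, slack=0)
Line 5: ['water', 'white'] (min_width=11, slack=5)
Line 6: ['yellow', 'bridge'] (min_width=13, slack=3)
Line 7: ['laser', 'ant', 'pencil'] (min_width=16, slack=0)
Line 8: ['for', 'clean', 'bright'] (min_width=16, slack=0)
Line 9: ['dirty'] (min_width=5, slack=11)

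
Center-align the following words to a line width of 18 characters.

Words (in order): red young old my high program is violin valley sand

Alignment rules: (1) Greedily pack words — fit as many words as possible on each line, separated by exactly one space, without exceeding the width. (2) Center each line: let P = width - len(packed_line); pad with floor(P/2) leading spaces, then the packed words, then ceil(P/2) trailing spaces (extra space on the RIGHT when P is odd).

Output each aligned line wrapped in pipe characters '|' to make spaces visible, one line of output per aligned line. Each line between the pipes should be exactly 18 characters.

Answer: | red young old my |
| high program is  |
|violin valley sand|

Derivation:
Line 1: ['red', 'young', 'old', 'my'] (min_width=16, slack=2)
Line 2: ['high', 'program', 'is'] (min_width=15, slack=3)
Line 3: ['violin', 'valley', 'sand'] (min_width=18, slack=0)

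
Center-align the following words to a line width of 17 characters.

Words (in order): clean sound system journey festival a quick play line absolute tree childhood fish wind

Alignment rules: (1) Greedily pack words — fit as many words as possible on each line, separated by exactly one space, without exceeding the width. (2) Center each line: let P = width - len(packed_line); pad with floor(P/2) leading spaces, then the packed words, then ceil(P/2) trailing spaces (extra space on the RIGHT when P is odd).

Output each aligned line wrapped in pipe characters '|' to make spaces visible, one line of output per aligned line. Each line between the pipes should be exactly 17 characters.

Line 1: ['clean', 'sound'] (min_width=11, slack=6)
Line 2: ['system', 'journey'] (min_width=14, slack=3)
Line 3: ['festival', 'a', 'quick'] (min_width=16, slack=1)
Line 4: ['play', 'line'] (min_width=9, slack=8)
Line 5: ['absolute', 'tree'] (min_width=13, slack=4)
Line 6: ['childhood', 'fish'] (min_width=14, slack=3)
Line 7: ['wind'] (min_width=4, slack=13)

Answer: |   clean sound   |
| system journey  |
|festival a quick |
|    play line    |
|  absolute tree  |
| childhood fish  |
|      wind       |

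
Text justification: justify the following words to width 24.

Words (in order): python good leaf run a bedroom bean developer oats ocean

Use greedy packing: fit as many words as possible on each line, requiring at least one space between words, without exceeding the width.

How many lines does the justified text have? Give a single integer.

Answer: 3

Derivation:
Line 1: ['python', 'good', 'leaf', 'run', 'a'] (min_width=22, slack=2)
Line 2: ['bedroom', 'bean', 'developer'] (min_width=22, slack=2)
Line 3: ['oats', 'ocean'] (min_width=10, slack=14)
Total lines: 3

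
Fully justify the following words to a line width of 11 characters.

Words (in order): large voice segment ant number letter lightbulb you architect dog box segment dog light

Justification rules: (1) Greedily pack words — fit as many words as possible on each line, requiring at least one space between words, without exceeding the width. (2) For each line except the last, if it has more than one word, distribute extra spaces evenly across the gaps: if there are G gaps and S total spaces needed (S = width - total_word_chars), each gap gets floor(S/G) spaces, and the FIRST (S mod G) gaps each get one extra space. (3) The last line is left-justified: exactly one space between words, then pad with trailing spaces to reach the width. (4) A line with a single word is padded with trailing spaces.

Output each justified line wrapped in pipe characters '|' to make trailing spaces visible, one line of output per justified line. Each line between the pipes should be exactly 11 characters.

Answer: |large voice|
|segment ant|
|number     |
|letter     |
|lightbulb  |
|you        |
|architect  |
|dog     box|
|segment dog|
|light      |

Derivation:
Line 1: ['large', 'voice'] (min_width=11, slack=0)
Line 2: ['segment', 'ant'] (min_width=11, slack=0)
Line 3: ['number'] (min_width=6, slack=5)
Line 4: ['letter'] (min_width=6, slack=5)
Line 5: ['lightbulb'] (min_width=9, slack=2)
Line 6: ['you'] (min_width=3, slack=8)
Line 7: ['architect'] (min_width=9, slack=2)
Line 8: ['dog', 'box'] (min_width=7, slack=4)
Line 9: ['segment', 'dog'] (min_width=11, slack=0)
Line 10: ['light'] (min_width=5, slack=6)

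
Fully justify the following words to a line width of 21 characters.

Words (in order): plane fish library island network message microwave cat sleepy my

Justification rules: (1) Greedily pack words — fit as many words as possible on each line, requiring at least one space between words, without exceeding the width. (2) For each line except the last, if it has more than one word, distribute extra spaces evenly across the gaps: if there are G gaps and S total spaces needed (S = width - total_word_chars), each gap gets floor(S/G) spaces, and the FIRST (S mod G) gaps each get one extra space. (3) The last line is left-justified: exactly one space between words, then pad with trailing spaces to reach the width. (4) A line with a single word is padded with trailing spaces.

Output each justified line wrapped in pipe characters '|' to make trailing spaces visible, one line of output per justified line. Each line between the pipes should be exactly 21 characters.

Answer: |plane   fish  library|
|island        network|
|message microwave cat|
|sleepy my            |

Derivation:
Line 1: ['plane', 'fish', 'library'] (min_width=18, slack=3)
Line 2: ['island', 'network'] (min_width=14, slack=7)
Line 3: ['message', 'microwave', 'cat'] (min_width=21, slack=0)
Line 4: ['sleepy', 'my'] (min_width=9, slack=12)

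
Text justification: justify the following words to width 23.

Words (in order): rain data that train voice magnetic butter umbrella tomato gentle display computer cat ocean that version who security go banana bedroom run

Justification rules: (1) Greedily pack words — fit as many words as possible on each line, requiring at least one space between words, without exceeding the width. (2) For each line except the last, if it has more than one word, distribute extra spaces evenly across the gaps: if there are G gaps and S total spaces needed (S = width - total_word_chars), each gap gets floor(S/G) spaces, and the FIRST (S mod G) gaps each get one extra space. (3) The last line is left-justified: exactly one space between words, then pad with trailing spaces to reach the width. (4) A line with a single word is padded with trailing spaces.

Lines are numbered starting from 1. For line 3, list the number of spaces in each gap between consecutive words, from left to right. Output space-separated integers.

Line 1: ['rain', 'data', 'that', 'train'] (min_width=20, slack=3)
Line 2: ['voice', 'magnetic', 'butter'] (min_width=21, slack=2)
Line 3: ['umbrella', 'tomato', 'gentle'] (min_width=22, slack=1)
Line 4: ['display', 'computer', 'cat'] (min_width=20, slack=3)
Line 5: ['ocean', 'that', 'version', 'who'] (min_width=22, slack=1)
Line 6: ['security', 'go', 'banana'] (min_width=18, slack=5)
Line 7: ['bedroom', 'run'] (min_width=11, slack=12)

Answer: 2 1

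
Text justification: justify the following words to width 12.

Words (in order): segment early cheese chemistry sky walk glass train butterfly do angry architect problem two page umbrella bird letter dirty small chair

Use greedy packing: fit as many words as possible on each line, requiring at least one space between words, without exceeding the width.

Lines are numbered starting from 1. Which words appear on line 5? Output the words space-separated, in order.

Line 1: ['segment'] (min_width=7, slack=5)
Line 2: ['early', 'cheese'] (min_width=12, slack=0)
Line 3: ['chemistry'] (min_width=9, slack=3)
Line 4: ['sky', 'walk'] (min_width=8, slack=4)
Line 5: ['glass', 'train'] (min_width=11, slack=1)
Line 6: ['butterfly', 'do'] (min_width=12, slack=0)
Line 7: ['angry'] (min_width=5, slack=7)
Line 8: ['architect'] (min_width=9, slack=3)
Line 9: ['problem', 'two'] (min_width=11, slack=1)
Line 10: ['page'] (min_width=4, slack=8)
Line 11: ['umbrella'] (min_width=8, slack=4)
Line 12: ['bird', 'letter'] (min_width=11, slack=1)
Line 13: ['dirty', 'small'] (min_width=11, slack=1)
Line 14: ['chair'] (min_width=5, slack=7)

Answer: glass train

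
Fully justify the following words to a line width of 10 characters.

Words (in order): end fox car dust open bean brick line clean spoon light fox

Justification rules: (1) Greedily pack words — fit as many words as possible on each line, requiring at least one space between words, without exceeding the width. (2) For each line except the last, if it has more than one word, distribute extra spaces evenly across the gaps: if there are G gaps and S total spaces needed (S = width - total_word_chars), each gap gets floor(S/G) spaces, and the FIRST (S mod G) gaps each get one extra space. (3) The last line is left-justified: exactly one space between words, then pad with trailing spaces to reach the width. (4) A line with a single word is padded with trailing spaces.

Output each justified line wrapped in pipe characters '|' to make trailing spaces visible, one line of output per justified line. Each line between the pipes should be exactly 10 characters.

Line 1: ['end', 'fox'] (min_width=7, slack=3)
Line 2: ['car', 'dust'] (min_width=8, slack=2)
Line 3: ['open', 'bean'] (min_width=9, slack=1)
Line 4: ['brick', 'line'] (min_width=10, slack=0)
Line 5: ['clean'] (min_width=5, slack=5)
Line 6: ['spoon'] (min_width=5, slack=5)
Line 7: ['light', 'fox'] (min_width=9, slack=1)

Answer: |end    fox|
|car   dust|
|open  bean|
|brick line|
|clean     |
|spoon     |
|light fox |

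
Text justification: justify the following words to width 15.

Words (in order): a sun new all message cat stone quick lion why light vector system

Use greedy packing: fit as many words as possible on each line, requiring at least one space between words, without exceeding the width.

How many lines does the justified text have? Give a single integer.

Line 1: ['a', 'sun', 'new', 'all'] (min_width=13, slack=2)
Line 2: ['message', 'cat'] (min_width=11, slack=4)
Line 3: ['stone', 'quick'] (min_width=11, slack=4)
Line 4: ['lion', 'why', 'light'] (min_width=14, slack=1)
Line 5: ['vector', 'system'] (min_width=13, slack=2)
Total lines: 5

Answer: 5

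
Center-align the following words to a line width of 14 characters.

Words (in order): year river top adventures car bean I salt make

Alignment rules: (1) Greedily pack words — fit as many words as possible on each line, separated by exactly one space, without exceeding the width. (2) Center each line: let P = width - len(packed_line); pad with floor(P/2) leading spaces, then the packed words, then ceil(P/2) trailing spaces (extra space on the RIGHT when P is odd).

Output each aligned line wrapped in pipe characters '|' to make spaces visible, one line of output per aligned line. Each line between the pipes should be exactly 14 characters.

Answer: |year river top|
|adventures car|
| bean I salt  |
|     make     |

Derivation:
Line 1: ['year', 'river', 'top'] (min_width=14, slack=0)
Line 2: ['adventures', 'car'] (min_width=14, slack=0)
Line 3: ['bean', 'I', 'salt'] (min_width=11, slack=3)
Line 4: ['make'] (min_width=4, slack=10)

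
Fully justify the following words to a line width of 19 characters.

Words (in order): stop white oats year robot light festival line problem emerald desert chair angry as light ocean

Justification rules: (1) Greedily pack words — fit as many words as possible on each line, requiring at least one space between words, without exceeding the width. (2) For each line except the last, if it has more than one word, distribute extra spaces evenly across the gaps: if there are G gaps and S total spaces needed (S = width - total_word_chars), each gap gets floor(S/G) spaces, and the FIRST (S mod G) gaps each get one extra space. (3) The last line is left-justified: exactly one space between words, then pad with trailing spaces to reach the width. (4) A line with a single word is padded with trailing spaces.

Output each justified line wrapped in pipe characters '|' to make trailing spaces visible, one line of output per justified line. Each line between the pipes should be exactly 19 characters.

Line 1: ['stop', 'white', 'oats'] (min_width=15, slack=4)
Line 2: ['year', 'robot', 'light'] (min_width=16, slack=3)
Line 3: ['festival', 'line'] (min_width=13, slack=6)
Line 4: ['problem', 'emerald'] (min_width=15, slack=4)
Line 5: ['desert', 'chair', 'angry'] (min_width=18, slack=1)
Line 6: ['as', 'light', 'ocean'] (min_width=14, slack=5)

Answer: |stop   white   oats|
|year   robot  light|
|festival       line|
|problem     emerald|
|desert  chair angry|
|as light ocean     |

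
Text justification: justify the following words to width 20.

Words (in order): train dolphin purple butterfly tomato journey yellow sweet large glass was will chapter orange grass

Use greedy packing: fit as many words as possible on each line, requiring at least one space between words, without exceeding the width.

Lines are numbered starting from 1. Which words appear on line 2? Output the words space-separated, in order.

Line 1: ['train', 'dolphin', 'purple'] (min_width=20, slack=0)
Line 2: ['butterfly', 'tomato'] (min_width=16, slack=4)
Line 3: ['journey', 'yellow', 'sweet'] (min_width=20, slack=0)
Line 4: ['large', 'glass', 'was', 'will'] (min_width=20, slack=0)
Line 5: ['chapter', 'orange', 'grass'] (min_width=20, slack=0)

Answer: butterfly tomato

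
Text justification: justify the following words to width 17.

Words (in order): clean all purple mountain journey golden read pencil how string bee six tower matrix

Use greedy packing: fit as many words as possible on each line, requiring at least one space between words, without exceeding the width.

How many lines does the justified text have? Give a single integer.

Answer: 6

Derivation:
Line 1: ['clean', 'all', 'purple'] (min_width=16, slack=1)
Line 2: ['mountain', 'journey'] (min_width=16, slack=1)
Line 3: ['golden', 'read'] (min_width=11, slack=6)
Line 4: ['pencil', 'how', 'string'] (min_width=17, slack=0)
Line 5: ['bee', 'six', 'tower'] (min_width=13, slack=4)
Line 6: ['matrix'] (min_width=6, slack=11)
Total lines: 6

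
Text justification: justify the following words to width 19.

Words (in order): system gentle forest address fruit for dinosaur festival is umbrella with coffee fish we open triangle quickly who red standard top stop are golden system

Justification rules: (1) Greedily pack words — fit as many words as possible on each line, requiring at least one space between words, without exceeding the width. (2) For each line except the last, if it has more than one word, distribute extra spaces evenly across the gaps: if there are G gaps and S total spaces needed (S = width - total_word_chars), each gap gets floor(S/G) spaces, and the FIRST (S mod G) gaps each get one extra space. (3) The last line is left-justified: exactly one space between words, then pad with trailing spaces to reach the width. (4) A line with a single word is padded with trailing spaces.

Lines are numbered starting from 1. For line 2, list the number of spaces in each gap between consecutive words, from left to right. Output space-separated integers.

Line 1: ['system', 'gentle'] (min_width=13, slack=6)
Line 2: ['forest', 'address'] (min_width=14, slack=5)
Line 3: ['fruit', 'for', 'dinosaur'] (min_width=18, slack=1)
Line 4: ['festival', 'is'] (min_width=11, slack=8)
Line 5: ['umbrella', 'with'] (min_width=13, slack=6)
Line 6: ['coffee', 'fish', 'we', 'open'] (min_width=19, slack=0)
Line 7: ['triangle', 'quickly'] (min_width=16, slack=3)
Line 8: ['who', 'red', 'standard'] (min_width=16, slack=3)
Line 9: ['top', 'stop', 'are', 'golden'] (min_width=19, slack=0)
Line 10: ['system'] (min_width=6, slack=13)

Answer: 6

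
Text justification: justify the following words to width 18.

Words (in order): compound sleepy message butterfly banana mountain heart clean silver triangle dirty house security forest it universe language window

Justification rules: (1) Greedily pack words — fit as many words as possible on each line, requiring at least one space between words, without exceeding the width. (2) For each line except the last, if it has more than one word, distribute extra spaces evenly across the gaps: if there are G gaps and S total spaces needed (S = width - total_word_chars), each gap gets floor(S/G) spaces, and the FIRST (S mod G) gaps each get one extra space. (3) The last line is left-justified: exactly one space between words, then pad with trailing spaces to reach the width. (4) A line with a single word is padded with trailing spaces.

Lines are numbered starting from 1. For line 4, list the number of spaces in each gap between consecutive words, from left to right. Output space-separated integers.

Answer: 1 1

Derivation:
Line 1: ['compound', 'sleepy'] (min_width=15, slack=3)
Line 2: ['message', 'butterfly'] (min_width=17, slack=1)
Line 3: ['banana', 'mountain'] (min_width=15, slack=3)
Line 4: ['heart', 'clean', 'silver'] (min_width=18, slack=0)
Line 5: ['triangle', 'dirty'] (min_width=14, slack=4)
Line 6: ['house', 'security'] (min_width=14, slack=4)
Line 7: ['forest', 'it', 'universe'] (min_width=18, slack=0)
Line 8: ['language', 'window'] (min_width=15, slack=3)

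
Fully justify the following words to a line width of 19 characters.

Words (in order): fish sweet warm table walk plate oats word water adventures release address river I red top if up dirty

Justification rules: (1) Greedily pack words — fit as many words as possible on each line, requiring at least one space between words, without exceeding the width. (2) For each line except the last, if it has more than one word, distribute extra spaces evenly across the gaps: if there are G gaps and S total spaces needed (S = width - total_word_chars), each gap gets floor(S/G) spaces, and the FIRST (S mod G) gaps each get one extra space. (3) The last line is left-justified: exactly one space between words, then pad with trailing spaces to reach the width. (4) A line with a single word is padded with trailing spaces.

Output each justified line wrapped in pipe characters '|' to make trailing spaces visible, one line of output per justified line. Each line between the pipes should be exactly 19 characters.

Line 1: ['fish', 'sweet', 'warm'] (min_width=15, slack=4)
Line 2: ['table', 'walk', 'plate'] (min_width=16, slack=3)
Line 3: ['oats', 'word', 'water'] (min_width=15, slack=4)
Line 4: ['adventures', 'release'] (min_width=18, slack=1)
Line 5: ['address', 'river', 'I', 'red'] (min_width=19, slack=0)
Line 6: ['top', 'if', 'up', 'dirty'] (min_width=15, slack=4)

Answer: |fish   sweet   warm|
|table   walk  plate|
|oats   word   water|
|adventures  release|
|address river I red|
|top if up dirty    |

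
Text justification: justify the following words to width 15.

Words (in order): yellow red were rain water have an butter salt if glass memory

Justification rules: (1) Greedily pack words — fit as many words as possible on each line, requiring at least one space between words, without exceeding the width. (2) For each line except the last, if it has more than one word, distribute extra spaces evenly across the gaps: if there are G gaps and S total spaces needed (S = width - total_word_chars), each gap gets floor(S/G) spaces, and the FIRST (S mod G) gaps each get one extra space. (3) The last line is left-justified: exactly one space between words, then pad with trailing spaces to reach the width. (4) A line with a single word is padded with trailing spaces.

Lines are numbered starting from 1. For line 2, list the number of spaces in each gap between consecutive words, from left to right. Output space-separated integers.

Answer: 1 1

Derivation:
Line 1: ['yellow', 'red', 'were'] (min_width=15, slack=0)
Line 2: ['rain', 'water', 'have'] (min_width=15, slack=0)
Line 3: ['an', 'butter', 'salt'] (min_width=14, slack=1)
Line 4: ['if', 'glass', 'memory'] (min_width=15, slack=0)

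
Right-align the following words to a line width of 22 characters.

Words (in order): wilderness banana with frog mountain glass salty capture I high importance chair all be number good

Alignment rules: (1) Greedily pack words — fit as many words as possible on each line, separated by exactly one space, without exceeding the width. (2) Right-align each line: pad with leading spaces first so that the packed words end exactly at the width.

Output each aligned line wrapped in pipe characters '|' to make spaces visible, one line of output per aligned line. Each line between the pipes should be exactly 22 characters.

Answer: |wilderness banana with|
|   frog mountain glass|
|  salty capture I high|
|  importance chair all|
|        be number good|

Derivation:
Line 1: ['wilderness', 'banana', 'with'] (min_width=22, slack=0)
Line 2: ['frog', 'mountain', 'glass'] (min_width=19, slack=3)
Line 3: ['salty', 'capture', 'I', 'high'] (min_width=20, slack=2)
Line 4: ['importance', 'chair', 'all'] (min_width=20, slack=2)
Line 5: ['be', 'number', 'good'] (min_width=14, slack=8)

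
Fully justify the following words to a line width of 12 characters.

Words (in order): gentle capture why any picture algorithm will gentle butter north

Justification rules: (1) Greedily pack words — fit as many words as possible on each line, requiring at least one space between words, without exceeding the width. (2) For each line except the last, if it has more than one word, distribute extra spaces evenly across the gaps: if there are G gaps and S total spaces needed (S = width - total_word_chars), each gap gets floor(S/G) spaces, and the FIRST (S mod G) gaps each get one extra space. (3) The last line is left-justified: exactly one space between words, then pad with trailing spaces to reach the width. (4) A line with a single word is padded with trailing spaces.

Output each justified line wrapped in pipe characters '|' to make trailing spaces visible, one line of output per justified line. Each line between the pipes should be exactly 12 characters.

Answer: |gentle      |
|capture  why|
|any  picture|
|algorithm   |
|will  gentle|
|butter north|

Derivation:
Line 1: ['gentle'] (min_width=6, slack=6)
Line 2: ['capture', 'why'] (min_width=11, slack=1)
Line 3: ['any', 'picture'] (min_width=11, slack=1)
Line 4: ['algorithm'] (min_width=9, slack=3)
Line 5: ['will', 'gentle'] (min_width=11, slack=1)
Line 6: ['butter', 'north'] (min_width=12, slack=0)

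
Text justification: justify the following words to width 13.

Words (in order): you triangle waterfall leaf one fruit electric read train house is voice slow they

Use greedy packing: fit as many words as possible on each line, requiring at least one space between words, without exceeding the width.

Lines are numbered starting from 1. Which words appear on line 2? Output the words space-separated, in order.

Answer: waterfall

Derivation:
Line 1: ['you', 'triangle'] (min_width=12, slack=1)
Line 2: ['waterfall'] (min_width=9, slack=4)
Line 3: ['leaf', 'one'] (min_width=8, slack=5)
Line 4: ['fruit'] (min_width=5, slack=8)
Line 5: ['electric', 'read'] (min_width=13, slack=0)
Line 6: ['train', 'house'] (min_width=11, slack=2)
Line 7: ['is', 'voice', 'slow'] (min_width=13, slack=0)
Line 8: ['they'] (min_width=4, slack=9)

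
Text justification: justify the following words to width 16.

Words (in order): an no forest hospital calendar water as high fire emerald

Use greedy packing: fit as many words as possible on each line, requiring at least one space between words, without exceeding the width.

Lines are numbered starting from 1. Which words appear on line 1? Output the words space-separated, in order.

Answer: an no forest

Derivation:
Line 1: ['an', 'no', 'forest'] (min_width=12, slack=4)
Line 2: ['hospital'] (min_width=8, slack=8)
Line 3: ['calendar', 'water'] (min_width=14, slack=2)
Line 4: ['as', 'high', 'fire'] (min_width=12, slack=4)
Line 5: ['emerald'] (min_width=7, slack=9)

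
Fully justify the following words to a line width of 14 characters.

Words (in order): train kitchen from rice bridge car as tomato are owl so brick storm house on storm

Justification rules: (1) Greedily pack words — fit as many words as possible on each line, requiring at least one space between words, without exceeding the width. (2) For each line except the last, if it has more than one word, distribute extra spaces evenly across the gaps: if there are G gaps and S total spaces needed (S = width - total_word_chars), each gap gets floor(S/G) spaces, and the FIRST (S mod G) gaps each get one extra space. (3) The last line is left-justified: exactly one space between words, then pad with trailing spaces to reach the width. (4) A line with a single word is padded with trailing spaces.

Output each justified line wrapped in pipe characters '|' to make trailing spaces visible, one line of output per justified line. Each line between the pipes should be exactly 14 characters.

Line 1: ['train', 'kitchen'] (min_width=13, slack=1)
Line 2: ['from', 'rice'] (min_width=9, slack=5)
Line 3: ['bridge', 'car', 'as'] (min_width=13, slack=1)
Line 4: ['tomato', 'are', 'owl'] (min_width=14, slack=0)
Line 5: ['so', 'brick', 'storm'] (min_width=14, slack=0)
Line 6: ['house', 'on', 'storm'] (min_width=14, slack=0)

Answer: |train  kitchen|
|from      rice|
|bridge  car as|
|tomato are owl|
|so brick storm|
|house on storm|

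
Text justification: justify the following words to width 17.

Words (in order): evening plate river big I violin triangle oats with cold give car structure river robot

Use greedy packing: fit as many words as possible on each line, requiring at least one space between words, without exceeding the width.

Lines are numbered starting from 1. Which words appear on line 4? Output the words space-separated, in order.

Answer: oats with cold

Derivation:
Line 1: ['evening', 'plate'] (min_width=13, slack=4)
Line 2: ['river', 'big', 'I'] (min_width=11, slack=6)
Line 3: ['violin', 'triangle'] (min_width=15, slack=2)
Line 4: ['oats', 'with', 'cold'] (min_width=14, slack=3)
Line 5: ['give', 'car'] (min_width=8, slack=9)
Line 6: ['structure', 'river'] (min_width=15, slack=2)
Line 7: ['robot'] (min_width=5, slack=12)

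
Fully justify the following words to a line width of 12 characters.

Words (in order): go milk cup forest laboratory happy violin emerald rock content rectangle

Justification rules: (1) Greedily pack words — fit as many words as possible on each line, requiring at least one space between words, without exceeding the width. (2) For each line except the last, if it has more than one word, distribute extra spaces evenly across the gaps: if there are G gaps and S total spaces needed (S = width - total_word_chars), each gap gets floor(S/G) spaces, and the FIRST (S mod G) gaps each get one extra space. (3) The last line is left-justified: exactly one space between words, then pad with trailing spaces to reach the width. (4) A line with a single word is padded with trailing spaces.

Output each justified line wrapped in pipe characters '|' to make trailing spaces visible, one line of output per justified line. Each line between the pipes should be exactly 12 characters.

Answer: |go  milk cup|
|forest      |
|laboratory  |
|happy violin|
|emerald rock|
|content     |
|rectangle   |

Derivation:
Line 1: ['go', 'milk', 'cup'] (min_width=11, slack=1)
Line 2: ['forest'] (min_width=6, slack=6)
Line 3: ['laboratory'] (min_width=10, slack=2)
Line 4: ['happy', 'violin'] (min_width=12, slack=0)
Line 5: ['emerald', 'rock'] (min_width=12, slack=0)
Line 6: ['content'] (min_width=7, slack=5)
Line 7: ['rectangle'] (min_width=9, slack=3)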